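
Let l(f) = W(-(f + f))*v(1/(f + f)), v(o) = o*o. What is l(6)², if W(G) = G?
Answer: 1/144 ≈ 0.0069444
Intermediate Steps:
v(o) = o²
l(f) = -1/(2*f) (l(f) = (-(f + f))*(1/(f + f))² = (-2*f)*(1/(2*f))² = (-2*f)*(1/(4*f²)) = -1/(2*f))
l(6)² = (-½/6)² = (-½*⅙)² = (-1/12)² = 1/144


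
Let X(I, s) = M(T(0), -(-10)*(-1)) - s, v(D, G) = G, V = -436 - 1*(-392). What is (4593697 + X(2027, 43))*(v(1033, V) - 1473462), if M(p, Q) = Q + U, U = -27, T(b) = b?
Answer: -6768722211202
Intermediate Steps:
V = -44 (V = -436 + 392 = -44)
M(p, Q) = -27 + Q (M(p, Q) = Q - 27 = -27 + Q)
X(I, s) = -37 - s (X(I, s) = (-27 - (-10)*(-1)) - s = (-27 - 1*10) - s = (-27 - 10) - s = -37 - s)
(4593697 + X(2027, 43))*(v(1033, V) - 1473462) = (4593697 + (-37 - 1*43))*(-44 - 1473462) = (4593697 + (-37 - 43))*(-1473506) = (4593697 - 80)*(-1473506) = 4593617*(-1473506) = -6768722211202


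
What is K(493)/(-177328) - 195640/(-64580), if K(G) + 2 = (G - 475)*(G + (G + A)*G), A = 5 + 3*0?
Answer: -3140947475/143148028 ≈ -21.942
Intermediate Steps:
A = 5 (A = 5 + 0 = 5)
K(G) = -2 + (-475 + G)*(G + G*(5 + G)) (K(G) = -2 + (G - 475)*(G + (G + 5)*G) = -2 + (-475 + G)*(G + (5 + G)*G) = -2 + (-475 + G)*(G + G*(5 + G)))
K(493)/(-177328) - 195640/(-64580) = (-2 + 493**3 - 2850*493 - 469*493**2)/(-177328) - 195640/(-64580) = (-2 + 119823157 - 1405050 - 469*243049)*(-1/177328) - 195640*(-1/64580) = (-2 + 119823157 - 1405050 - 113989981)*(-1/177328) + 9782/3229 = 4428124*(-1/177328) + 9782/3229 = -1107031/44332 + 9782/3229 = -3140947475/143148028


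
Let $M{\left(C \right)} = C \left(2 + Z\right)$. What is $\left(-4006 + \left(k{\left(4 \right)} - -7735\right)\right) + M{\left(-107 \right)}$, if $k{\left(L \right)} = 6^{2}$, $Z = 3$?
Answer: $3230$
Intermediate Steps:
$k{\left(L \right)} = 36$
$M{\left(C \right)} = 5 C$ ($M{\left(C \right)} = C \left(2 + 3\right) = C 5 = 5 C$)
$\left(-4006 + \left(k{\left(4 \right)} - -7735\right)\right) + M{\left(-107 \right)} = \left(-4006 + \left(36 - -7735\right)\right) + 5 \left(-107\right) = \left(-4006 + \left(36 + 7735\right)\right) - 535 = \left(-4006 + 7771\right) - 535 = 3765 - 535 = 3230$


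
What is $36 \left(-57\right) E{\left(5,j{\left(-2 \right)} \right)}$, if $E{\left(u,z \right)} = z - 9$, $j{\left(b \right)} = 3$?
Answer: $12312$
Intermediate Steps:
$E{\left(u,z \right)} = -9 + z$
$36 \left(-57\right) E{\left(5,j{\left(-2 \right)} \right)} = 36 \left(-57\right) \left(-9 + 3\right) = \left(-2052\right) \left(-6\right) = 12312$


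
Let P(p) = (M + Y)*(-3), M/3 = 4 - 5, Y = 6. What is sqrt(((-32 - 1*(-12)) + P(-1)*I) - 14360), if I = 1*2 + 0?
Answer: I*sqrt(14398) ≈ 119.99*I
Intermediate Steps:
M = -3 (M = 3*(4 - 5) = 3*(-1) = -3)
I = 2 (I = 2 + 0 = 2)
P(p) = -9 (P(p) = (-3 + 6)*(-3) = 3*(-3) = -9)
sqrt(((-32 - 1*(-12)) + P(-1)*I) - 14360) = sqrt(((-32 - 1*(-12)) - 9*2) - 14360) = sqrt(((-32 + 12) - 18) - 14360) = sqrt((-20 - 18) - 14360) = sqrt(-38 - 14360) = sqrt(-14398) = I*sqrt(14398)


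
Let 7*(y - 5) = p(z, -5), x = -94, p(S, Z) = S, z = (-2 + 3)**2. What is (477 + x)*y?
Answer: 13788/7 ≈ 1969.7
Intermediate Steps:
z = 1 (z = 1**2 = 1)
y = 36/7 (y = 5 + (1/7)*1 = 5 + 1/7 = 36/7 ≈ 5.1429)
(477 + x)*y = (477 - 94)*(36/7) = 383*(36/7) = 13788/7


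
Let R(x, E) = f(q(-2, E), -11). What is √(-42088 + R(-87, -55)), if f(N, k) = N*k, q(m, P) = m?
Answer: 3*I*√4674 ≈ 205.1*I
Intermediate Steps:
R(x, E) = 22 (R(x, E) = -2*(-11) = 22)
√(-42088 + R(-87, -55)) = √(-42088 + 22) = √(-42066) = 3*I*√4674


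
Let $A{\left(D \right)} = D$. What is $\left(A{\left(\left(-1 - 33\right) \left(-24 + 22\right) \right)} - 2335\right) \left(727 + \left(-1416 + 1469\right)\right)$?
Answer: $-1768260$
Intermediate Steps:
$\left(A{\left(\left(-1 - 33\right) \left(-24 + 22\right) \right)} - 2335\right) \left(727 + \left(-1416 + 1469\right)\right) = \left(\left(-1 - 33\right) \left(-24 + 22\right) - 2335\right) \left(727 + \left(-1416 + 1469\right)\right) = \left(\left(-34\right) \left(-2\right) - 2335\right) \left(727 + 53\right) = \left(68 - 2335\right) 780 = \left(-2267\right) 780 = -1768260$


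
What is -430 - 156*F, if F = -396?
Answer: 61346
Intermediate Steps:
-430 - 156*F = -430 - 156*(-396) = -430 + 61776 = 61346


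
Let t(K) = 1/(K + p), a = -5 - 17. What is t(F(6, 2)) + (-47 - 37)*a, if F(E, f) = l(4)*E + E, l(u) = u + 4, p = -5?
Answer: 90553/49 ≈ 1848.0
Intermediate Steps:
l(u) = 4 + u
a = -22
F(E, f) = 9*E (F(E, f) = (4 + 4)*E + E = 8*E + E = 9*E)
t(K) = 1/(-5 + K) (t(K) = 1/(K - 5) = 1/(-5 + K))
t(F(6, 2)) + (-47 - 37)*a = 1/(-5 + 9*6) + (-47 - 37)*(-22) = 1/(-5 + 54) - 84*(-22) = 1/49 + 1848 = 90553/49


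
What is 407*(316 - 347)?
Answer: -12617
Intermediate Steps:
407*(316 - 347) = 407*(-31) = -12617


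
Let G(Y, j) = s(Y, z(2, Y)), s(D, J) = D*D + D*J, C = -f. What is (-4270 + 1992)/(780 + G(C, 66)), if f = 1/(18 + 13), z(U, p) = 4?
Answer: -2189158/749457 ≈ -2.9210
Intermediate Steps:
f = 1/31 ≈ 0.032258
C = -1/31 (C = -1*1/31 = -1/31 ≈ -0.032258)
s(D, J) = D² + D*J
G(Y, j) = Y*(4 + Y) (G(Y, j) = Y*(Y + 4) = Y*(4 + Y))
(-4270 + 1992)/(780 + G(C, 66)) = (-4270 + 1992)/(780 - (4 - 1/31)/31) = -2278/(780 - 1/31*123/31) = -2278/(780 - 123/961) = -2278/749457/961 = -2278*961/749457 = -2189158/749457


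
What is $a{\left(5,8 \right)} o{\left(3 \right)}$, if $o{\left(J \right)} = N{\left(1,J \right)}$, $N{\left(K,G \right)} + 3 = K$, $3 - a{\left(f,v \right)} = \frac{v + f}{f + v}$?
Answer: $-4$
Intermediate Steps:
$a{\left(f,v \right)} = 2$ ($a{\left(f,v \right)} = 3 - \frac{v + f}{f + v} = 3 - \frac{f + v}{f + v} = 3 - 1 = 2$)
$N{\left(K,G \right)} = -3 + K$
$o{\left(J \right)} = -2$ ($o{\left(J \right)} = -3 + 1 = -2$)
$a{\left(5,8 \right)} o{\left(3 \right)} = 2 \left(-2\right) = -4$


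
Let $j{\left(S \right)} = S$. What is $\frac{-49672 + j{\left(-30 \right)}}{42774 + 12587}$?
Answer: $- \frac{49702}{55361} \approx -0.89778$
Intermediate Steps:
$\frac{-49672 + j{\left(-30 \right)}}{42774 + 12587} = \frac{-49672 - 30}{42774 + 12587} = - \frac{49702}{55361}$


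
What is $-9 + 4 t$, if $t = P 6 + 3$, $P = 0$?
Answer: $3$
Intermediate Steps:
$t = 3$ ($t = 0 \cdot 6 + 3 = 0 + 3 = 3$)
$-9 + 4 t = -9 + 4 \cdot 3 = -9 + 12 = 3$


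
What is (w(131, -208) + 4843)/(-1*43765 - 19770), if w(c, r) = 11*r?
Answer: -511/12707 ≈ -0.040214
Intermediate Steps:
(w(131, -208) + 4843)/(-1*43765 - 19770) = (11*(-208) + 4843)/(-1*43765 - 19770) = (-2288 + 4843)/(-43765 - 19770) = 2555/(-63535) = 2555*(-1/63535) = -511/12707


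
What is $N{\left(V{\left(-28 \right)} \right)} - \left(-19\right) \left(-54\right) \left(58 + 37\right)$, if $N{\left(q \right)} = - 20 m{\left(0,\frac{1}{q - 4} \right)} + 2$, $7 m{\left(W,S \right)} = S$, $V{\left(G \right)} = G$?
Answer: $- \frac{5458203}{56} \approx -97468.0$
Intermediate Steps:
$m{\left(W,S \right)} = \frac{S}{7}$
$N{\left(q \right)} = 2 - \frac{20}{7 \left(-4 + q\right)}$ ($N{\left(q \right)} = - 20 \frac{1}{7 \left(q - 4\right)} + 2 = - 20 \frac{1}{7 \left(-4 + q\right)} + 2 = - \frac{20}{7 \left(-4 + q\right)} + 2 = 2 - \frac{20}{7 \left(-4 + q\right)}$)
$N{\left(V{\left(-28 \right)} \right)} - \left(-19\right) \left(-54\right) \left(58 + 37\right) = \frac{2 \left(-38 + 7 \left(-28\right)\right)}{7 \left(-4 - 28\right)} - \left(-19\right) \left(-54\right) \left(58 + 37\right) = \frac{2 \left(-38 - 196\right)}{7 \left(-32\right)} - 1026 \cdot 95 = \frac{2}{7} \left(- \frac{1}{32}\right) \left(-234\right) - 97470 = \frac{117}{56} - 97470 = - \frac{5458203}{56}$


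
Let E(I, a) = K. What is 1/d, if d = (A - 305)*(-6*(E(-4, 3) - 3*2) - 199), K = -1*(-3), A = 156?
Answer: 1/26969 ≈ 3.7080e-5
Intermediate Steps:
K = 3
E(I, a) = 3
d = 26969 (d = (156 - 305)*(-6*(3 - 3*2) - 199) = -149*(-6*(3 - 6) - 199) = -149*(-6*(-3) - 199) = -149*(18 - 199) = -149*(-181) = 26969)
1/d = 1/26969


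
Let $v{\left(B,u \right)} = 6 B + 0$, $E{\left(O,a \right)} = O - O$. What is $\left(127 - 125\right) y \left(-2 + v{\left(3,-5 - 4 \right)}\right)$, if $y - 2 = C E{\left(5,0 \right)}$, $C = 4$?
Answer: $64$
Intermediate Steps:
$E{\left(O,a \right)} = 0$
$v{\left(B,u \right)} = 6 B$
$y = 2$ ($y = 2 + 4 \cdot 0 = 2 + 0 = 2$)
$\left(127 - 125\right) y \left(-2 + v{\left(3,-5 - 4 \right)}\right) = \left(127 - 125\right) 2 \left(-2 + 6 \cdot 3\right) = 2 \cdot 2 \left(-2 + 18\right) = 2 \cdot 2 \cdot 16 = 2 \cdot 32 = 64$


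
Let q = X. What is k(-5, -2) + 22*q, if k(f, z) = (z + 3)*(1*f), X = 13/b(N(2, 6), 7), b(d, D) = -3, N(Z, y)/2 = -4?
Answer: -301/3 ≈ -100.33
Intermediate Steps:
N(Z, y) = -8 (N(Z, y) = 2*(-4) = -8)
X = -13/3 (X = 13/(-3) = 13*(-⅓) = -13/3 ≈ -4.3333)
k(f, z) = f*(3 + z) (k(f, z) = (3 + z)*f = f*(3 + z))
q = -13/3 ≈ -4.3333
k(-5, -2) + 22*q = -5*(3 - 2) + 22*(-13/3) = -5*1 - 286/3 = -5 - 286/3 = -301/3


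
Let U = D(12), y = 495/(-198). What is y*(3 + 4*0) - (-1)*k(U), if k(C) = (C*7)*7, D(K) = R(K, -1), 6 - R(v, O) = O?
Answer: 671/2 ≈ 335.50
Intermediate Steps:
R(v, O) = 6 - O
D(K) = 7 (D(K) = 6 - 1*(-1) = 6 + 1 = 7)
y = -5/2 (y = 495*(-1/198) = -5/2 ≈ -2.5000)
U = 7
k(C) = 49*C (k(C) = (7*C)*7 = 49*C)
y*(3 + 4*0) - (-1)*k(U) = -5*(3 + 4*0)/2 - (-1)*49*7 = -5*(3 + 0)/2 - (-1)*343 = -5/2*3 - 1*(-343) = -15/2 + 343 = 671/2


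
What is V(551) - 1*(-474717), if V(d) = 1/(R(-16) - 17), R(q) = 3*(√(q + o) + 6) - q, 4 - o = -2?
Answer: 179917760/379 - 3*I*√10/379 ≈ 4.7472e+5 - 0.025031*I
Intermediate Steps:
o = 6 (o = 4 - 1*(-2) = 4 + 2 = 6)
R(q) = 18 - q + 3*√(6 + q) (R(q) = 3*(√(q + 6) + 6) - q = 3*(√(6 + q) + 6) - q = 3*(6 + √(6 + q)) - q = (18 + 3*√(6 + q)) - q = 18 - q + 3*√(6 + q))
V(d) = 1/(17 + 3*I*√10) (V(d) = 1/((18 - 1*(-16) + 3*√(6 - 16)) - 17) = 1/((18 + 16 + 3*√(-10)) - 17) = 1/((18 + 16 + 3*(I*√10)) - 17) = 1/((18 + 16 + 3*I*√10) - 17) = 1/((34 + 3*I*√10) - 17) = 1/(17 + 3*I*√10))
V(551) - 1*(-474717) = (17/379 - 3*I*√10/379) - 1*(-474717) = (17/379 - 3*I*√10/379) + 474717 = 179917760/379 - 3*I*√10/379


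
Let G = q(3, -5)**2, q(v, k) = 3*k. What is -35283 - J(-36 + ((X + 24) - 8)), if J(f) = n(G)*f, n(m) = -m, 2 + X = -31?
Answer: -47208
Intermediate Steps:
X = -33 (X = -2 - 31 = -33)
G = 225 (G = (3*(-5))**2 = (-15)**2 = 225)
J(f) = -225*f (J(f) = (-1*225)*f = -225*f)
-35283 - J(-36 + ((X + 24) - 8)) = -35283 - (-225)*(-36 + ((-33 + 24) - 8)) = -35283 - (-225)*(-36 + (-9 - 8)) = -35283 - (-225)*(-36 - 17) = -35283 - (-225)*(-53) = -35283 - 1*11925 = -35283 - 11925 = -47208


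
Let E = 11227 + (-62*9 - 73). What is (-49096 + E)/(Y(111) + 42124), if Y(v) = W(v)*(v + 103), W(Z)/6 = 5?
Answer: -9625/12136 ≈ -0.79309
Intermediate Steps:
W(Z) = 30 (W(Z) = 6*5 = 30)
E = 10596 (E = 11227 + (-558 - 73) = 11227 - 631 = 10596)
Y(v) = 3090 + 30*v (Y(v) = 30*(v + 103) = 30*(103 + v) = 3090 + 30*v)
(-49096 + E)/(Y(111) + 42124) = (-49096 + 10596)/((3090 + 30*111) + 42124) = -38500/((3090 + 3330) + 42124) = -38500/(6420 + 42124) = -38500/48544 = -38500*1/48544 = -9625/12136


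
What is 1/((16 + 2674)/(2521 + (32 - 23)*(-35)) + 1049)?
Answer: 1103/1158392 ≈ 0.00095218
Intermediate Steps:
1/((16 + 2674)/(2521 + (32 - 23)*(-35)) + 1049) = 1/(2690/(2521 + 9*(-35)) + 1049) = 1/(2690/(2521 - 315) + 1049) = 1/(2690/2206 + 1049) = 1/(2690*(1/2206) + 1049) = 1/(1345/1103 + 1049) = 1/(1158392/1103) = 1103/1158392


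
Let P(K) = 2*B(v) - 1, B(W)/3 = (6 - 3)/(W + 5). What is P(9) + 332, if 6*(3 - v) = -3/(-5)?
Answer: 26329/79 ≈ 333.28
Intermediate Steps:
v = 29/10 (v = 3 - (-1)/(2*(-5)) = 3 - (-1)*(-1)/(2*5) = 3 - ⅙*⅗ = 3 - ⅒ = 29/10 ≈ 2.9000)
B(W) = 9/(5 + W) (B(W) = 3*((6 - 3)/(W + 5)) = 3*(3/(5 + W)) = 9/(5 + W))
P(K) = 101/79 (P(K) = 2*(9/(5 + 29/10)) - 1 = 2*(9/(79/10)) - 1 = 2*(9*(10/79)) - 1 = 2*(90/79) - 1 = 180/79 - 1 = 101/79)
P(9) + 332 = 101/79 + 332 = 26329/79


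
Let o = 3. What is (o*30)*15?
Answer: 1350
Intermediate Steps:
(o*30)*15 = (3*30)*15 = 90*15 = 1350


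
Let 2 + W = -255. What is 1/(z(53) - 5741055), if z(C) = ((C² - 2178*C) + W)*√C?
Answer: -5741055/32284368179053 + 112882*√53/32284368179053 ≈ -1.5237e-7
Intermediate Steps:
W = -257 (W = -2 - 255 = -257)
z(C) = √C*(-257 + C² - 2178*C) (z(C) = ((C² - 2178*C) - 257)*√C = (-257 + C² - 2178*C)*√C = √C*(-257 + C² - 2178*C))
1/(z(53) - 5741055) = 1/(√53*(-257 + 53² - 2178*53) - 5741055) = 1/(√53*(-257 + 2809 - 115434) - 5741055) = 1/(√53*(-112882) - 5741055) = 1/(-112882*√53 - 5741055) = 1/(-5741055 - 112882*√53)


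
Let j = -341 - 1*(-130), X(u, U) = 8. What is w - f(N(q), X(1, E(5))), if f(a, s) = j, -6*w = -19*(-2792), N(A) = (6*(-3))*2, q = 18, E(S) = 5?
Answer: -25891/3 ≈ -8630.3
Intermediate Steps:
N(A) = -36 (N(A) = -18*2 = -36)
w = -26524/3 (w = -(-19)*(-2792)/6 = -⅙*53048 = -26524/3 ≈ -8841.3)
j = -211 (j = -341 + 130 = -211)
f(a, s) = -211
w - f(N(q), X(1, E(5))) = -26524/3 - 1*(-211) = -26524/3 + 211 = -25891/3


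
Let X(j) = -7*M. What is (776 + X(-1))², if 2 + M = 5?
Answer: 570025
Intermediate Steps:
M = 3 (M = -2 + 5 = 3)
X(j) = -21 (X(j) = -7*3 = -21)
(776 + X(-1))² = (776 - 21)² = 755² = 570025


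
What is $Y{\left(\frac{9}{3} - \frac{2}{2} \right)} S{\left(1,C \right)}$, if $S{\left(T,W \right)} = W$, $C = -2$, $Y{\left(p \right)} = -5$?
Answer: $10$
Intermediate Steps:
$Y{\left(\frac{9}{3} - \frac{2}{2} \right)} S{\left(1,C \right)} = \left(-5\right) \left(-2\right) = 10$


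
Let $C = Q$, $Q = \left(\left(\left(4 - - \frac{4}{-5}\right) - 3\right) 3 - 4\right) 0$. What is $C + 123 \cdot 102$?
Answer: $12546$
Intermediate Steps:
$Q = 0$ ($Q = \left(\left(\left(4 - \left(-4\right) \left(- \frac{1}{5}\right)\right) - 3\right) 3 - 4\right) 0 = \left(\left(\left(4 - \frac{4}{5}\right) - 3\right) 3 - 4\right) 0 = \left(\left(\frac{16}{5} - 3\right) 3 - 4\right) 0 = \left(\frac{1}{5} \cdot 3 - 4\right) 0 = \left(\frac{3}{5} - 4\right) 0 = \left(- \frac{17}{5}\right) 0 = 0$)
$C = 0$
$C + 123 \cdot 102 = 0 + 123 \cdot 102 = 0 + 12546 = 12546$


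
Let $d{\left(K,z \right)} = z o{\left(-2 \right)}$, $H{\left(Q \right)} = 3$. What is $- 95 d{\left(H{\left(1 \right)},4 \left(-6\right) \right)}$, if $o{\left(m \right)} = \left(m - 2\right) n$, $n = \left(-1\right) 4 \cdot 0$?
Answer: $0$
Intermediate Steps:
$n = 0$ ($n = \left(-4\right) 0 = 0$)
$o{\left(m \right)} = 0$ ($o{\left(m \right)} = \left(m - 2\right) 0 = \left(-2 + m\right) 0 = 0$)
$d{\left(K,z \right)} = 0$ ($d{\left(K,z \right)} = z 0 = 0$)
$- 95 d{\left(H{\left(1 \right)},4 \left(-6\right) \right)} = \left(-95\right) 0 = 0$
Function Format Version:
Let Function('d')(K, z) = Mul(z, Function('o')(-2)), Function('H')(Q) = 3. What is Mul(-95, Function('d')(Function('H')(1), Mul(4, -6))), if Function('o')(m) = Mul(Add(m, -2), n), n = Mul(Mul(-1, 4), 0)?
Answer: 0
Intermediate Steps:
n = 0 (n = Mul(-4, 0) = 0)
Function('o')(m) = 0 (Function('o')(m) = Mul(Add(m, -2), 0) = Mul(Add(-2, m), 0) = 0)
Function('d')(K, z) = 0 (Function('d')(K, z) = Mul(z, 0) = 0)
Mul(-95, Function('d')(Function('H')(1), Mul(4, -6))) = Mul(-95, 0) = 0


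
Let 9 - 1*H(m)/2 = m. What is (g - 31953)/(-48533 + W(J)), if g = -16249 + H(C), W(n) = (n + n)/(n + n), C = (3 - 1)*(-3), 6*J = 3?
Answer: 12043/12133 ≈ 0.99258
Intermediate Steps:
J = ½ (J = (⅙)*3 = ½ ≈ 0.50000)
C = -6 (C = 2*(-3) = -6)
H(m) = 18 - 2*m
W(n) = 1 (W(n) = (2*n)/((2*n)) = (2*n)*(1/(2*n)) = 1)
g = -16219 (g = -16249 + (18 - 2*(-6)) = -16249 + (18 + 12) = -16249 + 30 = -16219)
(g - 31953)/(-48533 + W(J)) = (-16219 - 31953)/(-48533 + 1) = -48172/(-48532) = -48172*(-1/48532) = 12043/12133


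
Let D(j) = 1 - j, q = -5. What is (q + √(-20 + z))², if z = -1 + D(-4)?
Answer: 9 - 40*I ≈ 9.0 - 40.0*I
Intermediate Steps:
z = 4 (z = -1 + (1 - 1*(-4)) = -1 + (1 + 4) = -1 + 5 = 4)
(q + √(-20 + z))² = (-5 + √(-20 + 4))² = (-5 + √(-16))² = (-5 + 4*I)²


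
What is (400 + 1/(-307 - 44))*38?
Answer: 5335162/351 ≈ 15200.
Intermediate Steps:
(400 + 1/(-307 - 44))*38 = (400 + 1/(-351))*38 = (400 - 1/351)*38 = (140399/351)*38 = 5335162/351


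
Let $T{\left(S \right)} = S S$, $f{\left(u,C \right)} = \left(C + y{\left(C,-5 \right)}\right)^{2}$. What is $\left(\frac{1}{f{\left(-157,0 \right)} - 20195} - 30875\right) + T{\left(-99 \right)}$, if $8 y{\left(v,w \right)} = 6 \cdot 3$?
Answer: $- \frac{6807723902}{323039} \approx -21074.0$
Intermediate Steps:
$y{\left(v,w \right)} = \frac{9}{4}$ ($y{\left(v,w \right)} = \frac{6 \cdot 3}{8} = \frac{1}{8} \cdot 18 = \frac{9}{4}$)
$f{\left(u,C \right)} = \left(\frac{9}{4} + C\right)^{2}$ ($f{\left(u,C \right)} = \left(C + \frac{9}{4}\right)^{2} = \left(\frac{9}{4} + C\right)^{2}$)
$T{\left(S \right)} = S^{2}$
$\left(\frac{1}{f{\left(-157,0 \right)} - 20195} - 30875\right) + T{\left(-99 \right)} = \left(\frac{1}{\frac{\left(9 + 4 \cdot 0\right)^{2}}{16} - 20195} - 30875\right) + \left(-99\right)^{2} = \left(\frac{1}{\frac{\left(9 + 0\right)^{2}}{16} - 20195} - 30875\right) + 9801 = \left(\frac{1}{\frac{9^{2}}{16} - 20195} - 30875\right) + 9801 = \left(\frac{1}{\frac{1}{16} \cdot 81 - 20195} - 30875\right) + 9801 = \left(\frac{1}{\frac{81}{16} - 20195} - 30875\right) + 9801 = \left(\frac{1}{- \frac{323039}{16}} - 30875\right) + 9801 = \left(- \frac{16}{323039} - 30875\right) + 9801 = - \frac{9973829141}{323039} + 9801 = - \frac{6807723902}{323039}$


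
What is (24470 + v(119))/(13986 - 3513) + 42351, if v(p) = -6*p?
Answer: 443565779/10473 ≈ 42353.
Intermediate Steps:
(24470 + v(119))/(13986 - 3513) + 42351 = (24470 - 6*119)/(13986 - 3513) + 42351 = (24470 - 714)/10473 + 42351 = 23756*(1/10473) + 42351 = 23756/10473 + 42351 = 443565779/10473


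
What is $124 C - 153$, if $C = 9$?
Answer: $963$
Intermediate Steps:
$124 C - 153 = 124 \cdot 9 - 153 = 1116 - 153 = 963$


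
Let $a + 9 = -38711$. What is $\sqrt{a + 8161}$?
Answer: $i \sqrt{30559} \approx 174.81 i$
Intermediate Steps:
$a = -38720$ ($a = -9 - 38711 = -38720$)
$\sqrt{a + 8161} = \sqrt{-38720 + 8161} = \sqrt{-30559} = i \sqrt{30559}$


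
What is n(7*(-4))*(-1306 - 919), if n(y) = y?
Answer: 62300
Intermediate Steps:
n(7*(-4))*(-1306 - 919) = (7*(-4))*(-1306 - 919) = -28*(-2225) = 62300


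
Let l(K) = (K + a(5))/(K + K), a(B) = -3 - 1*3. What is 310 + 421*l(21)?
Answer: 6445/14 ≈ 460.36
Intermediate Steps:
a(B) = -6 (a(B) = -3 - 3 = -6)
l(K) = (-6 + K)/(2*K) (l(K) = (K - 6)/(K + K) = (-6 + K)/((2*K)) = (-6 + K)*(1/(2*K)) = (-6 + K)/(2*K))
310 + 421*l(21) = 310 + 421*((½)*(-6 + 21)/21) = 310 + 421*((½)*(1/21)*15) = 310 + 421*(5/14) = 310 + 2105/14 = 6445/14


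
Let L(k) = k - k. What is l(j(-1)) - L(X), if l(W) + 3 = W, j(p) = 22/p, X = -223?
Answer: -25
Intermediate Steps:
l(W) = -3 + W
L(k) = 0
l(j(-1)) - L(X) = (-3 + 22/(-1)) - 1*0 = (-3 + 22*(-1)) + 0 = (-3 - 22) + 0 = -25 + 0 = -25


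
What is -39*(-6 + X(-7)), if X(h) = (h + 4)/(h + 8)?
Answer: 351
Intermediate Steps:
X(h) = (4 + h)/(8 + h)
-39*(-6 + X(-7)) = -39*(-6 + (4 - 7)/(8 - 7)) = -39*(-6 - 3/1) = -39*(-6 + 1*(-3)) = -39*(-6 - 3) = -39*(-9) = 351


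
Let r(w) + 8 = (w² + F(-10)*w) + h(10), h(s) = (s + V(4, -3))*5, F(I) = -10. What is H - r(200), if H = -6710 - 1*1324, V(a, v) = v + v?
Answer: -46046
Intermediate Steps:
V(a, v) = 2*v
H = -8034 (H = -6710 - 1324 = -8034)
h(s) = -30 + 5*s (h(s) = (s + 2*(-3))*5 = (s - 6)*5 = (-6 + s)*5 = -30 + 5*s)
r(w) = 12 + w² - 10*w (r(w) = -8 + ((w² - 10*w) + (-30 + 5*10)) = -8 + ((w² - 10*w) + (-30 + 50)) = -8 + ((w² - 10*w) + 20) = -8 + (20 + w² - 10*w) = 12 + w² - 10*w)
H - r(200) = -8034 - (12 + 200² - 10*200) = -8034 - (12 + 40000 - 2000) = -8034 - 1*38012 = -8034 - 38012 = -46046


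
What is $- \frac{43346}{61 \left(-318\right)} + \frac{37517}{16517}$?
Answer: $\frac{721850324}{160198383} \approx 4.506$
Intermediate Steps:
$- \frac{43346}{61 \left(-318\right)} + \frac{37517}{16517} = - \frac{43346}{-19398} + 37517 \cdot \frac{1}{16517} = \left(-43346\right) \left(- \frac{1}{19398}\right) + \frac{37517}{16517} = \frac{21673}{9699} + \frac{37517}{16517} = \frac{721850324}{160198383}$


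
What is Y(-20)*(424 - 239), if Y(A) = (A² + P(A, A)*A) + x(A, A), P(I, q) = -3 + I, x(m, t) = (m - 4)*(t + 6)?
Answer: 221260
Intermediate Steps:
x(m, t) = (-4 + m)*(6 + t)
Y(A) = -24 + 2*A + 2*A² + A*(-3 + A) (Y(A) = (A² + (-3 + A)*A) + (-24 - 4*A + 6*A + A*A) = (A² + A*(-3 + A)) + (-24 - 4*A + 6*A + A²) = (A² + A*(-3 + A)) + (-24 + A² + 2*A) = -24 + 2*A + 2*A² + A*(-3 + A))
Y(-20)*(424 - 239) = (-24 - 1*(-20) + 3*(-20)²)*(424 - 239) = (-24 + 20 + 3*400)*185 = (-24 + 20 + 1200)*185 = 1196*185 = 221260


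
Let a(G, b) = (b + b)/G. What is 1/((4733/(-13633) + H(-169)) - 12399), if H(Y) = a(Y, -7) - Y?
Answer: -2303977/28178247725 ≈ -8.1764e-5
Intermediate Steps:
a(G, b) = 2*b/G (a(G, b) = (2*b)/G = 2*b/G)
H(Y) = -Y - 14/Y (H(Y) = 2*(-7)/Y - Y = -14/Y - Y = -Y - 14/Y)
1/((4733/(-13633) + H(-169)) - 12399) = 1/((4733/(-13633) + (-1*(-169) - 14/(-169))) - 12399) = 1/((4733*(-1/13633) + (169 - 14*(-1/169))) - 12399) = 1/((-4733/13633 + (169 + 14/169)) - 12399) = 1/((-4733/13633 + 28575/169) - 12399) = 1/(388763098/2303977 - 12399) = 1/(-28178247725/2303977) = -2303977/28178247725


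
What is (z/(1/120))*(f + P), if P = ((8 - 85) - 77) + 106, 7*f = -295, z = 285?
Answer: -21580200/7 ≈ -3.0829e+6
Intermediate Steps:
f = -295/7 (f = (⅐)*(-295) = -295/7 ≈ -42.143)
P = -48 (P = (-77 - 77) + 106 = -154 + 106 = -48)
(z/(1/120))*(f + P) = (285/(1/120))*(-295/7 - 48) = (285/(1/120))*(-631/7) = (285*120)*(-631/7) = 34200*(-631/7) = -21580200/7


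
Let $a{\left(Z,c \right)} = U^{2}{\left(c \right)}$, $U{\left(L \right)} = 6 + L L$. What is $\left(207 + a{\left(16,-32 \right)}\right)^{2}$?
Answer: $1125948065449$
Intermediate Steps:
$U{\left(L \right)} = 6 + L^{2}$
$a{\left(Z,c \right)} = \left(6 + c^{2}\right)^{2}$
$\left(207 + a{\left(16,-32 \right)}\right)^{2} = \left(207 + \left(6 + \left(-32\right)^{2}\right)^{2}\right)^{2} = \left(207 + \left(6 + 1024\right)^{2}\right)^{2} = \left(207 + 1030^{2}\right)^{2} = \left(207 + 1060900\right)^{2} = 1061107^{2} = 1125948065449$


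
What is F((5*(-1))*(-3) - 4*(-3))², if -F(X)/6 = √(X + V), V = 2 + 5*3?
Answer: 1584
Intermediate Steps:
V = 17 (V = 2 + 15 = 17)
F(X) = -6*√(17 + X) (F(X) = -6*√(X + 17) = -6*√(17 + X))
F((5*(-1))*(-3) - 4*(-3))² = (-6*√(17 + ((5*(-1))*(-3) - 4*(-3))))² = (-6*√(17 + (-5*(-3) + 12)))² = (-6*√(17 + (15 + 12)))² = (-6*√(17 + 27))² = (-12*√11)² = 1584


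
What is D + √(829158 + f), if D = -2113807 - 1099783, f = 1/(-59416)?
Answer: -3213590 + √731786049152858/29708 ≈ -3.2127e+6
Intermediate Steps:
f = -1/59416 ≈ -1.6830e-5
D = -3213590
D + √(829158 + f) = -3213590 + √(829158 - 1/59416) = -3213590 + √(49265251727/59416) = -3213590 + √731786049152858/29708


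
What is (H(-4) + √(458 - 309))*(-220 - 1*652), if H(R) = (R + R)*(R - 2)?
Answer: -41856 - 872*√149 ≈ -52500.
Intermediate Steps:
H(R) = 2*R*(-2 + R) (H(R) = (2*R)*(-2 + R) = 2*R*(-2 + R))
(H(-4) + √(458 - 309))*(-220 - 1*652) = (2*(-4)*(-2 - 4) + √(458 - 309))*(-220 - 1*652) = (2*(-4)*(-6) + √149)*(-220 - 652) = (48 + √149)*(-872) = -41856 - 872*√149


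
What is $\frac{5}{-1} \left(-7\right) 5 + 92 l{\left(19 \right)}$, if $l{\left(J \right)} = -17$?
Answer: $-1389$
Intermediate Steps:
$\frac{5}{-1} \left(-7\right) 5 + 92 l{\left(19 \right)} = \frac{5}{-1} \left(-7\right) 5 + 92 \left(-17\right) = 5 \left(-1\right) \left(-7\right) 5 - 1564 = \left(-5\right) \left(-7\right) 5 - 1564 = 35 \cdot 5 - 1564 = 175 - 1564 = -1389$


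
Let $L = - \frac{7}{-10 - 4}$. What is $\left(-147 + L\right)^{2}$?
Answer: $\frac{85849}{4} \approx 21462.0$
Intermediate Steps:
$L = \frac{1}{2}$ ($L = - \frac{7}{-14} = \left(-7\right) \left(- \frac{1}{14}\right) = \frac{1}{2} \approx 0.5$)
$\left(-147 + L\right)^{2} = \left(-147 + \frac{1}{2}\right)^{2} = \left(- \frac{293}{2}\right)^{2} = \frac{85849}{4}$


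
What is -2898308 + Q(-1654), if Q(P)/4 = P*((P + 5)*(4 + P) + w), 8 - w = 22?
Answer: -18003949284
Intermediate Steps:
w = -14 (w = 8 - 1*22 = 8 - 22 = -14)
Q(P) = 4*P*(-14 + (4 + P)*(5 + P)) (Q(P) = 4*(P*((P + 5)*(4 + P) - 14)) = 4*(P*((5 + P)*(4 + P) - 14)) = 4*(P*((4 + P)*(5 + P) - 14)) = 4*(P*(-14 + (4 + P)*(5 + P))) = 4*P*(-14 + (4 + P)*(5 + P)))
-2898308 + Q(-1654) = -2898308 + 4*(-1654)*(6 + (-1654)² + 9*(-1654)) = -2898308 + 4*(-1654)*(6 + 2735716 - 14886) = -2898308 + 4*(-1654)*2720836 = -2898308 - 18001050976 = -18003949284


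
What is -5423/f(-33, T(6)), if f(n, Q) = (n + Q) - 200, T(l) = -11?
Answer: 5423/244 ≈ 22.225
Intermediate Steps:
f(n, Q) = -200 + Q + n (f(n, Q) = (Q + n) - 200 = -200 + Q + n)
-5423/f(-33, T(6)) = -5423/(-200 - 11 - 33) = -5423/(-244) = -5423*(-1/244) = 5423/244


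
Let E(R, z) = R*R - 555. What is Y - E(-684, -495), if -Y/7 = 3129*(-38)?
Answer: 365013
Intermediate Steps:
Y = 832314 (Y = -21903*(-38) = -7*(-118902) = 832314)
E(R, z) = -555 + R² (E(R, z) = R² - 555 = -555 + R²)
Y - E(-684, -495) = 832314 - (-555 + (-684)²) = 832314 - (-555 + 467856) = 832314 - 1*467301 = 832314 - 467301 = 365013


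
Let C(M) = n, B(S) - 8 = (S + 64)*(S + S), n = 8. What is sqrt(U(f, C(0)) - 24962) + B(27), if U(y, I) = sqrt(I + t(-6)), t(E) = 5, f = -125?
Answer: 4922 + sqrt(-24962 + sqrt(13)) ≈ 4922.0 + 157.98*I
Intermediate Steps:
B(S) = 8 + 2*S*(64 + S) (B(S) = 8 + (S + 64)*(S + S) = 8 + (64 + S)*(2*S) = 8 + 2*S*(64 + S))
C(M) = 8
U(y, I) = sqrt(5 + I) (U(y, I) = sqrt(I + 5) = sqrt(5 + I))
sqrt(U(f, C(0)) - 24962) + B(27) = sqrt(sqrt(5 + 8) - 24962) + (8 + 2*27**2 + 128*27) = sqrt(sqrt(13) - 24962) + (8 + 2*729 + 3456) = sqrt(-24962 + sqrt(13)) + (8 + 1458 + 3456) = sqrt(-24962 + sqrt(13)) + 4922 = 4922 + sqrt(-24962 + sqrt(13))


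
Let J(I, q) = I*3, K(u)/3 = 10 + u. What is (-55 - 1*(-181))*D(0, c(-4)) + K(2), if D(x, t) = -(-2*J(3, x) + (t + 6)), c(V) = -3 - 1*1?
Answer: 2052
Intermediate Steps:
K(u) = 30 + 3*u (K(u) = 3*(10 + u) = 30 + 3*u)
c(V) = -4 (c(V) = -3 - 1 = -4)
J(I, q) = 3*I
D(x, t) = 12 - t (D(x, t) = -(-6*3 + (t + 6)) = -(-2*9 + (6 + t)) = -(-18 + (6 + t)) = -(-12 + t) = 12 - t)
(-55 - 1*(-181))*D(0, c(-4)) + K(2) = (-55 - 1*(-181))*(12 - 1*(-4)) + (30 + 3*2) = (-55 + 181)*(12 + 4) + (30 + 6) = 126*16 + 36 = 2016 + 36 = 2052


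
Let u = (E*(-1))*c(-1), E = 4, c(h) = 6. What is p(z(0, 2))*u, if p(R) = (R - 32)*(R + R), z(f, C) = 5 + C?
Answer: 8400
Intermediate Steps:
p(R) = 2*R*(-32 + R) (p(R) = (-32 + R)*(2*R) = 2*R*(-32 + R))
u = -24 (u = (4*(-1))*6 = -4*6 = -24)
p(z(0, 2))*u = (2*(5 + 2)*(-32 + (5 + 2)))*(-24) = (2*7*(-32 + 7))*(-24) = (2*7*(-25))*(-24) = -350*(-24) = 8400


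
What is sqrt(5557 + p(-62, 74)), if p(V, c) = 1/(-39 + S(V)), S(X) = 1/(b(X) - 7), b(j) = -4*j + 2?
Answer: sqrt(124746539041)/4738 ≈ 74.545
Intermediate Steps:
b(j) = 2 - 4*j
S(X) = 1/(-5 - 4*X) (S(X) = 1/((2 - 4*X) - 7) = 1/(-5 - 4*X))
p(V, c) = 1/(-39 - 1/(5 + 4*V))
sqrt(5557 + p(-62, 74)) = sqrt(5557 + (-5 - 4*(-62))/(4*(49 + 39*(-62)))) = sqrt(5557 + (-5 + 248)/(4*(49 - 2418))) = sqrt(5557 + (1/4)*243/(-2369)) = sqrt(5557 + (1/4)*(-1/2369)*243) = sqrt(5557 - 243/9476) = sqrt(52657889/9476) = sqrt(124746539041)/4738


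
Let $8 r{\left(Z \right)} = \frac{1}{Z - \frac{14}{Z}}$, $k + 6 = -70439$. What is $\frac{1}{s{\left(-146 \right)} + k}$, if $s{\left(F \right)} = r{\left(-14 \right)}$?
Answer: $- \frac{104}{7326281} \approx -1.4195 \cdot 10^{-5}$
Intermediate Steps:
$k = -70445$ ($k = -6 - 70439 = -70445$)
$r{\left(Z \right)} = \frac{1}{8 \left(Z - \frac{14}{Z}\right)}$
$s{\left(F \right)} = - \frac{1}{104}$ ($s{\left(F \right)} = \frac{1}{8} \left(-14\right) \frac{1}{-14 + \left(-14\right)^{2}} = \frac{1}{8} \left(-14\right) \frac{1}{-14 + 196} = \frac{1}{8} \left(-14\right) \frac{1}{182} = - \frac{1}{104}$)
$\frac{1}{s{\left(-146 \right)} + k} = \frac{1}{- \frac{1}{104} - 70445} = \frac{1}{- \frac{7326281}{104}} = - \frac{104}{7326281}$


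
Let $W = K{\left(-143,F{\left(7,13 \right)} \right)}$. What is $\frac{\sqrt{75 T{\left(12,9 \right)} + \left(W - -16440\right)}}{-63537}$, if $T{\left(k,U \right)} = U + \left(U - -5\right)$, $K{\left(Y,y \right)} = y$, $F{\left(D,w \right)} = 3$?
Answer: $- \frac{2 \sqrt{4542}}{63537} \approx -0.0021214$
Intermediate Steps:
$T{\left(k,U \right)} = 5 + 2 U$ ($T{\left(k,U \right)} = U + \left(U + 5\right) = U + \left(5 + U\right) = 5 + 2 U$)
$W = 3$
$\frac{\sqrt{75 T{\left(12,9 \right)} + \left(W - -16440\right)}}{-63537} = \frac{\sqrt{75 \left(5 + 2 \cdot 9\right) + \left(3 - -16440\right)}}{-63537} = \sqrt{75 \left(5 + 18\right) + \left(3 + 16440\right)} \left(- \frac{1}{63537}\right) = \sqrt{75 \cdot 23 + 16443} \left(- \frac{1}{63537}\right) = \sqrt{1725 + 16443} \left(- \frac{1}{63537}\right) = \sqrt{18168} \left(- \frac{1}{63537}\right) = 2 \sqrt{4542} \left(- \frac{1}{63537}\right) = - \frac{2 \sqrt{4542}}{63537}$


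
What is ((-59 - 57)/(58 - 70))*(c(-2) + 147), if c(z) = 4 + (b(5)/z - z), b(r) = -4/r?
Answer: 22243/15 ≈ 1482.9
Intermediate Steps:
c(z) = 4 - z - 4/(5*z) (c(z) = 4 + ((-4/5)/z - z) = 4 + ((-4*⅕)/z - z) = 4 + (-4/(5*z) - z) = 4 + (-z - 4/(5*z)) = 4 - z - 4/(5*z))
((-59 - 57)/(58 - 70))*(c(-2) + 147) = ((-59 - 57)/(58 - 70))*((4 - 1*(-2) - ⅘/(-2)) + 147) = (-116/(-12))*((4 + 2 - ⅘*(-½)) + 147) = (-116*(-1/12))*((4 + 2 + ⅖) + 147) = 29*(32/5 + 147)/3 = (29/3)*(767/5) = 22243/15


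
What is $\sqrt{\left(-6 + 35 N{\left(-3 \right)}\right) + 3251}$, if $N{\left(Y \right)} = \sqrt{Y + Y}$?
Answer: $\sqrt{3245 + 35 i \sqrt{6}} \approx 56.97 + 0.7524 i$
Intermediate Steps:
$N{\left(Y \right)} = \sqrt{2} \sqrt{Y}$ ($N{\left(Y \right)} = \sqrt{2 Y} = \sqrt{2} \sqrt{Y}$)
$\sqrt{\left(-6 + 35 N{\left(-3 \right)}\right) + 3251} = \sqrt{\left(-6 + 35 \sqrt{2} \sqrt{-3}\right) + 3251} = \sqrt{\left(-6 + 35 \sqrt{2} i \sqrt{3}\right) + 3251} = \sqrt{\left(-6 + 35 i \sqrt{6}\right) + 3251} = \sqrt{3245 + 35 i \sqrt{6}}$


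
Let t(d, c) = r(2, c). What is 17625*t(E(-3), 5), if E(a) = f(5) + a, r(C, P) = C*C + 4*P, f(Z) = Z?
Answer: 423000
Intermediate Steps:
r(C, P) = C² + 4*P
E(a) = 5 + a
t(d, c) = 4 + 4*c (t(d, c) = 2² + 4*c = 4 + 4*c)
17625*t(E(-3), 5) = 17625*(4 + 4*5) = 17625*(4 + 20) = 17625*24 = 423000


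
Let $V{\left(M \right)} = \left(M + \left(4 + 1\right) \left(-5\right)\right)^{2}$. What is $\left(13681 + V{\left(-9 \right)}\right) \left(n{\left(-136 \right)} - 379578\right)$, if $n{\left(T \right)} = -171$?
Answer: $-5634335913$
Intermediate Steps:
$V{\left(M \right)} = \left(-25 + M\right)^{2}$ ($V{\left(M \right)} = \left(M + 5 \left(-5\right)\right)^{2} = \left(M - 25\right)^{2} = \left(-25 + M\right)^{2}$)
$\left(13681 + V{\left(-9 \right)}\right) \left(n{\left(-136 \right)} - 379578\right) = \left(13681 + \left(-25 - 9\right)^{2}\right) \left(-171 - 379578\right) = \left(13681 + \left(-34\right)^{2}\right) \left(-379749\right) = \left(13681 + 1156\right) \left(-379749\right) = 14837 \left(-379749\right) = -5634335913$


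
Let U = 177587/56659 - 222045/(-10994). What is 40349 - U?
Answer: 25119223857921/622909046 ≈ 40326.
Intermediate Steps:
U = 14533239133/622909046 (U = 177587*(1/56659) - 222045*(-1/10994) = 177587/56659 + 222045/10994 = 14533239133/622909046 ≈ 23.331)
40349 - U = 40349 - 1*14533239133/622909046 = 40349 - 14533239133/622909046 = 25119223857921/622909046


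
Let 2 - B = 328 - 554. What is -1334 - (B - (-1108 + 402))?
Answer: -2268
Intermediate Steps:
B = 228 (B = 2 - (328 - 554) = 2 - 1*(-226) = 2 + 226 = 228)
-1334 - (B - (-1108 + 402)) = -1334 - (228 - (-1108 + 402)) = -1334 - (228 - 1*(-706)) = -1334 - (228 + 706) = -1334 - 1*934 = -1334 - 934 = -2268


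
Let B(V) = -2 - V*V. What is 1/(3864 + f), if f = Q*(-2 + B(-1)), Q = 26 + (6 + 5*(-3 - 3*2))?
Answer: 1/3929 ≈ 0.00025452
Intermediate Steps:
B(V) = -2 - V**2
Q = -13 (Q = 26 + (6 + 5*(-3 - 6)) = 26 + (6 + 5*(-9)) = 26 + (6 - 45) = 26 - 39 = -13)
f = 65 (f = -13*(-2 + (-2 - 1*(-1)**2)) = -13*(-2 + (-2 - 1*1)) = -13*(-2 + (-2 - 1)) = -13*(-2 - 3) = -13*(-5) = 65)
1/(3864 + f) = 1/(3864 + 65) = 1/3929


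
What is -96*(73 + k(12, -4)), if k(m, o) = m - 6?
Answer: -7584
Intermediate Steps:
k(m, o) = -6 + m
-96*(73 + k(12, -4)) = -96*(73 + (-6 + 12)) = -96*(73 + 6) = -96*79 = -7584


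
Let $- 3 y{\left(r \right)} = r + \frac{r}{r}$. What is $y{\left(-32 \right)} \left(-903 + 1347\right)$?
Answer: $4588$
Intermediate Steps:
$y{\left(r \right)} = - \frac{1}{3} - \frac{r}{3}$ ($y{\left(r \right)} = - \frac{r + \frac{r}{r}}{3} = - \frac{r + 1}{3} = - \frac{1 + r}{3} = - \frac{1}{3} - \frac{r}{3}$)
$y{\left(-32 \right)} \left(-903 + 1347\right) = \left(- \frac{1}{3} - - \frac{32}{3}\right) \left(-903 + 1347\right) = \left(- \frac{1}{3} + \frac{32}{3}\right) 444 = \frac{31}{3} \cdot 444 = 4588$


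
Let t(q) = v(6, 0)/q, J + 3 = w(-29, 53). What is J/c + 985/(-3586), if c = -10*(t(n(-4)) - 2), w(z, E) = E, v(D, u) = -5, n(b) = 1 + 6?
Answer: 106795/68134 ≈ 1.5674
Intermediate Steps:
n(b) = 7
J = 50 (J = -3 + 53 = 50)
t(q) = -5/q
c = 190/7 (c = -10*(-5/7 - 2) = -10*(-19/7) = 190/7 ≈ 27.143)
J/c + 985/(-3586) = 50/(190/7) + 985/(-3586) = 50*(7/190) + 985*(-1/3586) = 35/19 - 985/3586 = 106795/68134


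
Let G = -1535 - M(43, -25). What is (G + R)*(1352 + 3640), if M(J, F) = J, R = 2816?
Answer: 6180096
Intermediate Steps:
G = -1578 (G = -1535 - 1*43 = -1535 - 43 = -1578)
(G + R)*(1352 + 3640) = (-1578 + 2816)*(1352 + 3640) = 1238*4992 = 6180096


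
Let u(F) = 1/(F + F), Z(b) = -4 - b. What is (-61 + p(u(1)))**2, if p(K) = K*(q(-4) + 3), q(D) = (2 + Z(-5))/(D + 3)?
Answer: 3721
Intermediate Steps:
u(F) = 1/(2*F)
q(D) = 3/(3 + D) (q(D) = (2 + (-4 - 1*(-5)))/(D + 3) = (2 + (-4 + 5))/(3 + D) = (2 + 1)/(3 + D) = 3/(3 + D))
p(K) = 0 (p(K) = K*(3/(3 - 4) + 3) = K*(3/(-1) + 3) = K*(3*(-1) + 3) = K*(-3 + 3) = K*0 = 0)
(-61 + p(u(1)))**2 = (-61 + 0)**2 = (-61)**2 = 3721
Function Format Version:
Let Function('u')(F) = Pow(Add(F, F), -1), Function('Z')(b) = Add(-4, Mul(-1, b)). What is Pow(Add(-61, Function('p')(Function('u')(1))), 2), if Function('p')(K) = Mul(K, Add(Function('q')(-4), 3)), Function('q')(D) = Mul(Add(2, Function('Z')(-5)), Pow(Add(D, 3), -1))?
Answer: 3721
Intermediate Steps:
Function('u')(F) = Mul(Rational(1, 2), Pow(F, -1)) (Function('u')(F) = Pow(Mul(2, F), -1) = Mul(Rational(1, 2), Pow(F, -1)))
Function('q')(D) = Mul(3, Pow(Add(3, D), -1)) (Function('q')(D) = Mul(Add(2, Add(-4, Mul(-1, -5))), Pow(Add(D, 3), -1)) = Mul(Add(2, Add(-4, 5)), Pow(Add(3, D), -1)) = Mul(Add(2, 1), Pow(Add(3, D), -1)) = Mul(3, Pow(Add(3, D), -1)))
Function('p')(K) = 0 (Function('p')(K) = Mul(K, Add(Mul(3, Pow(Add(3, -4), -1)), 3)) = Mul(K, Add(Mul(3, Pow(-1, -1)), 3)) = Mul(K, Add(Mul(3, -1), 3)) = Mul(K, Add(-3, 3)) = Mul(K, 0) = 0)
Pow(Add(-61, Function('p')(Function('u')(1))), 2) = Pow(Add(-61, 0), 2) = Pow(-61, 2) = 3721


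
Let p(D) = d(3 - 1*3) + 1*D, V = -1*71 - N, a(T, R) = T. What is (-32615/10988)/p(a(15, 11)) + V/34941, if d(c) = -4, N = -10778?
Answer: 4682817/127977236 ≈ 0.036591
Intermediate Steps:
V = 10707 (V = -1*71 - 1*(-10778) = -71 + 10778 = 10707)
p(D) = -4 + D (p(D) = -4 + 1*D = -4 + D)
(-32615/10988)/p(a(15, 11)) + V/34941 = (-32615/10988)/(-4 + 15) + 10707/34941 = -32615*1/10988/11 + 10707*(1/34941) = -32615/10988*1/11 + 3569/11647 = -2965/10988 + 3569/11647 = 4682817/127977236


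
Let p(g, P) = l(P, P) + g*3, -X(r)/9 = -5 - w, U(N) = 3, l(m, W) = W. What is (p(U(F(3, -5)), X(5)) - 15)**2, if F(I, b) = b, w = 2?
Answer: 3249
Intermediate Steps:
X(r) = 63 (X(r) = -9*(-5 - 1*2) = -9*(-5 - 2) = -9*(-7) = 63)
p(g, P) = P + 3*g (p(g, P) = P + g*3 = P + 3*g)
(p(U(F(3, -5)), X(5)) - 15)**2 = ((63 + 3*3) - 15)**2 = ((63 + 9) - 15)**2 = (72 - 15)**2 = 57**2 = 3249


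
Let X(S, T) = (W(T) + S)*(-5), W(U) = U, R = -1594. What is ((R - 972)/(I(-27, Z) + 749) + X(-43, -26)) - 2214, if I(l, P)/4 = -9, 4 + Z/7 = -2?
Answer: -1335163/713 ≈ -1872.6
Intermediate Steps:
Z = -42 (Z = -28 + 7*(-2) = -28 - 14 = -42)
I(l, P) = -36 (I(l, P) = 4*(-9) = -36)
X(S, T) = -5*S - 5*T (X(S, T) = (T + S)*(-5) = (S + T)*(-5) = -5*S - 5*T)
((R - 972)/(I(-27, Z) + 749) + X(-43, -26)) - 2214 = ((-1594 - 972)/(-36 + 749) + (-5*(-43) - 5*(-26))) - 2214 = (-2566/713 + (215 + 130)) - 2214 = (-2566*1/713 + 345) - 2214 = (-2566/713 + 345) - 2214 = 243419/713 - 2214 = -1335163/713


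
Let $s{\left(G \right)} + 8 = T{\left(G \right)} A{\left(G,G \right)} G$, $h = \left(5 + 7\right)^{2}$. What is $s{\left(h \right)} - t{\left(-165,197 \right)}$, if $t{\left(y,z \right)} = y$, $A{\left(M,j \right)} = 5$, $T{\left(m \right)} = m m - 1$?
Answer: $14929357$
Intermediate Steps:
$h = 144$ ($h = 12^{2} = 144$)
$T{\left(m \right)} = -1 + m^{2}$ ($T{\left(m \right)} = m^{2} - 1 = -1 + m^{2}$)
$s{\left(G \right)} = -8 + G \left(-5 + 5 G^{2}\right)$ ($s{\left(G \right)} = -8 + \left(-1 + G^{2}\right) 5 G = -8 + \left(-5 + 5 G^{2}\right) G = -8 + G \left(-5 + 5 G^{2}\right)$)
$s{\left(h \right)} - t{\left(-165,197 \right)} = \left(-8 + 5 \cdot 144 \left(-1 + 144^{2}\right)\right) - -165 = \left(-8 + 5 \cdot 144 \left(-1 + 20736\right)\right) + 165 = \left(-8 + 5 \cdot 144 \cdot 20735\right) + 165 = \left(-8 + 14929200\right) + 165 = 14929192 + 165 = 14929357$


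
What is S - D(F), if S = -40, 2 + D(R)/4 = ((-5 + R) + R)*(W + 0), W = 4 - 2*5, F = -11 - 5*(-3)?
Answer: 40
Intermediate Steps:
F = 4 (F = -11 - 1*(-15) = -11 + 15 = 4)
W = -6 (W = 4 - 10 = -6)
D(R) = 112 - 48*R (D(R) = -8 + 4*(((-5 + R) + R)*(-6 + 0)) = -8 + 4*((-5 + 2*R)*(-6)) = -8 + 4*(30 - 12*R) = -8 + (120 - 48*R) = 112 - 48*R)
S - D(F) = -40 - (112 - 48*4) = -40 - (112 - 192) = -40 - 1*(-80) = -40 + 80 = 40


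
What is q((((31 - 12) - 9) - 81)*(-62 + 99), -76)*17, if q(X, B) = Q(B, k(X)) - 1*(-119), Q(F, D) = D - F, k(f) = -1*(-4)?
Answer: 3383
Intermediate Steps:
k(f) = 4
q(X, B) = 123 - B (q(X, B) = (4 - B) - 1*(-119) = (4 - B) + 119 = 123 - B)
q((((31 - 12) - 9) - 81)*(-62 + 99), -76)*17 = (123 - 1*(-76))*17 = (123 + 76)*17 = 199*17 = 3383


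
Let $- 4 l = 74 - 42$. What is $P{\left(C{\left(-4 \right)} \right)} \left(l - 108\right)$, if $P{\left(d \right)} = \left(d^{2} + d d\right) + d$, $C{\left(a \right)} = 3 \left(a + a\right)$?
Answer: $-130848$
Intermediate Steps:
$l = -8$ ($l = - \frac{74 - 42}{4} = \left(- \frac{1}{4}\right) 32 = -8$)
$C{\left(a \right)} = 6 a$ ($C{\left(a \right)} = 3 \cdot 2 a = 6 a$)
$P{\left(d \right)} = d + 2 d^{2}$ ($P{\left(d \right)} = \left(d^{2} + d^{2}\right) + d = 2 d^{2} + d = d + 2 d^{2}$)
$P{\left(C{\left(-4 \right)} \right)} \left(l - 108\right) = 6 \left(-4\right) \left(1 + 2 \cdot 6 \left(-4\right)\right) \left(-8 - 108\right) = - 24 \left(1 + 2 \left(-24\right)\right) \left(-116\right) = - 24 \left(1 - 48\right) \left(-116\right) = \left(-24\right) \left(-47\right) \left(-116\right) = 1128 \left(-116\right) = -130848$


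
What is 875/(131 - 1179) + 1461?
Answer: 1530253/1048 ≈ 1460.2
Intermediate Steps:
875/(131 - 1179) + 1461 = 875/(-1048) + 1461 = 875*(-1/1048) + 1461 = -875/1048 + 1461 = 1530253/1048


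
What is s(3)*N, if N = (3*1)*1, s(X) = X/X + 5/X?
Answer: 8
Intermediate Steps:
s(X) = 1 + 5/X
N = 3 (N = 3*1 = 3)
s(3)*N = ((5 + 3)/3)*3 = ((⅓)*8)*3 = (8/3)*3 = 8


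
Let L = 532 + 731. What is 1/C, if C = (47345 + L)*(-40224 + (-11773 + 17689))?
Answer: -1/1667643264 ≈ -5.9965e-10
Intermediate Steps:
L = 1263
C = -1667643264 (C = (47345 + 1263)*(-40224 + (-11773 + 17689)) = 48608*(-40224 + 5916) = 48608*(-34308) = -1667643264)
1/C = 1/(-1667643264) = -1/1667643264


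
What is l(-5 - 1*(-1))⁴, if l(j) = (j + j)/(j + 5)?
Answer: 4096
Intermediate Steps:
l(j) = 2*j/(5 + j) (l(j) = (2*j)/(5 + j) = 2*j/(5 + j))
l(-5 - 1*(-1))⁴ = (2*(-5 - 1*(-1))/(5 + (-5 - 1*(-1))))⁴ = (2*(-5 + 1)/(5 + (-5 + 1)))⁴ = (2*(-4)/(5 - 4))⁴ = (2*(-4)/1)⁴ = (2*(-4)*1)⁴ = (-8)⁴ = 4096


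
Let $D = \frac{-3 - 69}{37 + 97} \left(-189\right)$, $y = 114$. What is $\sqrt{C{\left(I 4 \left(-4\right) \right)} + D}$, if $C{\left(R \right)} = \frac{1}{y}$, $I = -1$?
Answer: $\frac{\sqrt{5924972274}}{7638} \approx 10.078$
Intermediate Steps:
$C{\left(R \right)} = \frac{1}{114}$
$D = \frac{6804}{67}$ ($D = \frac{-3 - 69}{134} \left(-189\right) = \left(-72\right) \frac{1}{134} \left(-189\right) = \left(- \frac{36}{67}\right) \left(-189\right) = \frac{6804}{67} \approx 101.55$)
$\sqrt{C{\left(I 4 \left(-4\right) \right)} + D} = \sqrt{\frac{1}{114} + \frac{6804}{67}} = \sqrt{\frac{775723}{7638}} = \frac{\sqrt{5924972274}}{7638}$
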